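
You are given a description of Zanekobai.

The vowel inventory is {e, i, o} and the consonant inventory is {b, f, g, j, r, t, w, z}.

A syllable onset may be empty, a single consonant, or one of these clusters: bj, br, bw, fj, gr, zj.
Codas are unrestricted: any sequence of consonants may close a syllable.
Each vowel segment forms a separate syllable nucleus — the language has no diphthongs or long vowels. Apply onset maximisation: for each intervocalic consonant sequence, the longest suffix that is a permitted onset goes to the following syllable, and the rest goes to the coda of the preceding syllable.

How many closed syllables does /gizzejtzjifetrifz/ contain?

The vowels are i, e, i, e, i — 5 nuclei, so 5 syllables.
Between /i/ (V1) and /e/ (V2): /zz/ splits as /z/ + /z/ (/z/ is the longest suffix that is a licit onset).
Between /e/ (V2) and /i/ (V3): /jtzj/ — longest licit onset from the right is /zj/, leaving /jt/ as coda.
Between /i/ (V3) and /e/ (V4): /f/ → onset of the next syllable (single consonants are always licit onsets).
Between /e/ (V4) and /i/ (V5): /tr/ splits as /t/ + /r/ (/r/ is the longest suffix that is a licit onset).
So the parse is giz.zejt.zji.fet.rifz.
Classifying each syllable: /giz/ (closed), /zejt/ (closed), /zji/ (open), /fet/ (closed), /rifz/ (closed).
Closed syllables: 4.

4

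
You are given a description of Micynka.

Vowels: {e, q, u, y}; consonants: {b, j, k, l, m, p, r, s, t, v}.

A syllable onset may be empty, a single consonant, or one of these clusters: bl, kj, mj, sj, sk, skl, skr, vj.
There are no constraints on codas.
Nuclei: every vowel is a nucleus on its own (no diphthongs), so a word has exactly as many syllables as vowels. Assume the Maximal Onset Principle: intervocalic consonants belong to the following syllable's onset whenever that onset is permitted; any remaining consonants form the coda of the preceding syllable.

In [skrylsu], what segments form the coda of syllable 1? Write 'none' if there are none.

l

The vowels are y, u — 2 nuclei, so 2 syllables.
σ1/σ2 boundary: /ls/; trying suffixes from longest down, /s/ is the first permitted one, so coda /l/ | onset /s/.
Result: skryl.su.
Syllable 1 is /skryl/: onset /skr/, nucleus /y/, coda /l/.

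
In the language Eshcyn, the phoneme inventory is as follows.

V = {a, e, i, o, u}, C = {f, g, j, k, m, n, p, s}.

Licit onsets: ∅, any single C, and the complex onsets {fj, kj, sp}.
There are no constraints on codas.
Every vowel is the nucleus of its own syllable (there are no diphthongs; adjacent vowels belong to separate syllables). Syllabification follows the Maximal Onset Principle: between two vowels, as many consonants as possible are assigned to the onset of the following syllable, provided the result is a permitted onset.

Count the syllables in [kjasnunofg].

Vowels present: a, u, o; each is a nucleus, giving 3 syllables.

3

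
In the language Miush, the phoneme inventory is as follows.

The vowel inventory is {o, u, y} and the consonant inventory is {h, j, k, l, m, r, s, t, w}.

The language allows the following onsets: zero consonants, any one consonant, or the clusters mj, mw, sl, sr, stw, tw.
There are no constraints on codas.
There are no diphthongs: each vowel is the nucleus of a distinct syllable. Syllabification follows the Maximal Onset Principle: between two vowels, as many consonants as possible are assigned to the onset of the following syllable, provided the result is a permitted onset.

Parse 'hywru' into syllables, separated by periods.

Vowels present: y, u; each is a nucleus, giving 2 syllables.
σ1/σ2 boundary: cluster /wr/ — the longest permitted-onset suffix is /r/; onset = /r/, preceding coda = /w/.

hyw.ru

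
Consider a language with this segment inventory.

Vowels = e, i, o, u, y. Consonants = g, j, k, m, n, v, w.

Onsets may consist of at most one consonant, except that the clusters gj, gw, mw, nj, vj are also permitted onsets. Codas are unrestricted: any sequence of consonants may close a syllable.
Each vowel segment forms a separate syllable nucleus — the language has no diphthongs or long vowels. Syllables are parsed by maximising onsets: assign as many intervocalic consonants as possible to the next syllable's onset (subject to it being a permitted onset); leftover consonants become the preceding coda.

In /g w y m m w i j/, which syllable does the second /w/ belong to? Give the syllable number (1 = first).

2

The vowels are y, i — 2 nuclei, so 2 syllables.
Between /y/ (V1) and /i/ (V2): cluster /mmw/ — the longest permitted-onset suffix is /mw/; onset = /mw/, preceding coda = /m/.
Putting it together: gwym.mwij.
The second /w/ is in the onset of syllable 2 (/mwij/).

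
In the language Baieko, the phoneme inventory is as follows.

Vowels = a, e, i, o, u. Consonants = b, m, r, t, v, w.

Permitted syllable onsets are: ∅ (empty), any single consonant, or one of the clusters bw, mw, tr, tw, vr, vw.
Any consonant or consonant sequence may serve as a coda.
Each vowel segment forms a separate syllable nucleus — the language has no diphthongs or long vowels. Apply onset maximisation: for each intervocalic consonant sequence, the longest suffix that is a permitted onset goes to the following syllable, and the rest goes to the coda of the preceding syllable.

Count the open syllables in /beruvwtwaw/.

The vowels are e, u, a — 3 nuclei, so 3 syllables.
/e…u/ gap (V1→V2): /r/ → onset of the next syllable (single consonants are always licit onsets).
/u…a/ gap (V2→V3): /vwtw/; trying suffixes from longest down, /tw/ is the first permitted one, so coda /vw/ | onset /tw/.
So the parse is be.ruvw.twaw.
Classifying each syllable: /be/ (open), /ruvw/ (closed), /twaw/ (closed).
Open syllables: 1.

1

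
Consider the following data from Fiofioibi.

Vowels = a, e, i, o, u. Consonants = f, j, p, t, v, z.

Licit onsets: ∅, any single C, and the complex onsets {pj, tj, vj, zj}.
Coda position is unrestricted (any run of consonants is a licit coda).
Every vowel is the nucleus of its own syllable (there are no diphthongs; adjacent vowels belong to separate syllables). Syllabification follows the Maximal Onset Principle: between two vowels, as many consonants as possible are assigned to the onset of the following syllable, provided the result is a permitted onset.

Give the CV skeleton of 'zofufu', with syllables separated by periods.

CV.CV.CV

Vowels present: o, u, u; each is a nucleus, giving 3 syllables.
V1 /o/ – V2 /u/: /f/ → onset of the next syllable (single consonants are always licit onsets).
V2 /u/ – V3 /u/: /f/ → onset of the next syllable (single consonants are always licit onsets).
So the parse is zo.fu.fu.
Mapping each syllable to C/V: /zo/ → CV, /fu/ → CV, /fu/ → CV.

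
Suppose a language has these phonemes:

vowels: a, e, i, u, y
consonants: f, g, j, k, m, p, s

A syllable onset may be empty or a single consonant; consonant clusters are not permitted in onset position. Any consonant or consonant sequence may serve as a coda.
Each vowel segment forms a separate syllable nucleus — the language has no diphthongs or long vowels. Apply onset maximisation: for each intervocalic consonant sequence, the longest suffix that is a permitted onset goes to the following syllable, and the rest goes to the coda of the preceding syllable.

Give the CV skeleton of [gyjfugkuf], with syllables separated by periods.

CVC.CVC.CVC

Nuclei (vowels): y, u, u → 3 syllables.
/y…u/ gap (V1→V2): /jf/ splits as /j/ + /f/ (/f/ is the longest suffix that is a licit onset).
/u…u/ gap (V2→V3): cluster /gk/ — the longest permitted-onset suffix is /k/; onset = /k/, preceding coda = /g/.
Syllabification: gyj.fug.kuf.
Mapping each syllable to C/V: /gyj/ → CVC, /fug/ → CVC, /kuf/ → CVC.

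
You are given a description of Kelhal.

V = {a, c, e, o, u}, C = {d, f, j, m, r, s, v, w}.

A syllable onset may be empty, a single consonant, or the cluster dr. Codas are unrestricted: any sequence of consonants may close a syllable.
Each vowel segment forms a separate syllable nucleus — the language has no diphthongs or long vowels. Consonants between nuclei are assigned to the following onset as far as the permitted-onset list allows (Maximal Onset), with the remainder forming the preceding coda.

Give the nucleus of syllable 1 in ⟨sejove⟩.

The vowels are e, o, e — 3 nuclei, so 3 syllables.
The first nucleus (vowel 1 from the left) is /e/.

e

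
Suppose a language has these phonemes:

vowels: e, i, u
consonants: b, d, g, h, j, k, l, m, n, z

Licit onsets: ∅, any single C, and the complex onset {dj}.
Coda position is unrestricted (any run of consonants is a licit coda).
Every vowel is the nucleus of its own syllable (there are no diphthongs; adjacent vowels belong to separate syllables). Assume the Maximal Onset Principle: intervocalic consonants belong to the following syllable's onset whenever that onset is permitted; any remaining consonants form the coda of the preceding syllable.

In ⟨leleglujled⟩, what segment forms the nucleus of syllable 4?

The vowels are e, e, u, e — 4 nuclei, so 4 syllables.
The fourth nucleus (vowel 4 from the left) is /e/.

e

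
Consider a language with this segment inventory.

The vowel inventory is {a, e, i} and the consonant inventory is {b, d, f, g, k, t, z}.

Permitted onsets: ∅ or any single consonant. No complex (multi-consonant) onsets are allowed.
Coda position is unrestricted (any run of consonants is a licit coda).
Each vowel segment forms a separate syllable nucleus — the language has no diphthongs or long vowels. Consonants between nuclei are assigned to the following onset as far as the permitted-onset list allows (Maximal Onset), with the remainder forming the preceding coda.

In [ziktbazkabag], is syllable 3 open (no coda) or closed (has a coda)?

The vowels are i, a, a, a — 4 nuclei, so 4 syllables.
/i…a/ gap (V1→V2): /ktb/; trying suffixes from longest down, /b/ is the first permitted one, so coda /kt/ | onset /b/.
/a…a/ gap (V2→V3): cluster /zk/ — the longest permitted-onset suffix is /k/; onset = /k/, preceding coda = /z/.
/a…a/ gap (V3→V4): /b/ is a single consonant, so it becomes the next onset.
So the parse is zikt.baz.ka.bag.
Syllable 3 is /ka/; it ends in its nucleus with no coda, so it is open.

open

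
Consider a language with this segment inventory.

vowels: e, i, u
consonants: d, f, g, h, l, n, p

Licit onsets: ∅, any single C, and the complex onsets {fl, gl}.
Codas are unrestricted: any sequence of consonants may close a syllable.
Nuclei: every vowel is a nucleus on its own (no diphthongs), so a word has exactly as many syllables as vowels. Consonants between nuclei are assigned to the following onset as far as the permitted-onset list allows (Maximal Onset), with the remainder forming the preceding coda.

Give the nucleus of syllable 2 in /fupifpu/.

Vowels present: u, i, u; each is a nucleus, giving 3 syllables.
The second nucleus (vowel 2 from the left) is /i/.

i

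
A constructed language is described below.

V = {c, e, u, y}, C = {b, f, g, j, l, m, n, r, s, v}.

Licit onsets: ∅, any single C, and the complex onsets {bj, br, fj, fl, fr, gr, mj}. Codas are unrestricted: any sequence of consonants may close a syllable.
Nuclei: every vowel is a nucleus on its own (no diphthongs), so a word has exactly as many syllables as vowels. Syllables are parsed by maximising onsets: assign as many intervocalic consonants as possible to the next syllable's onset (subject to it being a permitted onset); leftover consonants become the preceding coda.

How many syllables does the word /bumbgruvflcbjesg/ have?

Vowels present: u, u, c, e; each is a nucleus, giving 4 syllables.

4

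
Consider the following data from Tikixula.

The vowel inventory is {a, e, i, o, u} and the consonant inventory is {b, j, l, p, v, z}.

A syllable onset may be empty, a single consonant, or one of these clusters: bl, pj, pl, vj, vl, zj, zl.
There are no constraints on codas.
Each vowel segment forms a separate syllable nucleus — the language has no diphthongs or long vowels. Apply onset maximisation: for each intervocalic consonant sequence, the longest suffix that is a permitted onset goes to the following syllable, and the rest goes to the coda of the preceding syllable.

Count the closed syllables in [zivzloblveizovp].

3

Nuclei (vowels): i, o, e, i, o → 5 syllables.
V1 /i/ – V2 /o/: /vzl/ splits as /v/ + /zl/ (/zl/ is the longest suffix that is a licit onset).
V2 /o/ – V3 /e/: /blv/; trying suffixes from longest down, /v/ is the first permitted one, so coda /bl/ | onset /v/.
V3 /e/ – V4 /i/: nothing intervenes; syllable break is V.V.
V4 /i/ – V5 /o/: /z/ is a single consonant, so it becomes the next onset.
Syllabification: ziv.zlobl.ve.i.zovp.
Classifying each syllable: /ziv/ (closed), /zlobl/ (closed), /ve/ (open), /i/ (open), /zovp/ (closed).
Closed syllables: 3.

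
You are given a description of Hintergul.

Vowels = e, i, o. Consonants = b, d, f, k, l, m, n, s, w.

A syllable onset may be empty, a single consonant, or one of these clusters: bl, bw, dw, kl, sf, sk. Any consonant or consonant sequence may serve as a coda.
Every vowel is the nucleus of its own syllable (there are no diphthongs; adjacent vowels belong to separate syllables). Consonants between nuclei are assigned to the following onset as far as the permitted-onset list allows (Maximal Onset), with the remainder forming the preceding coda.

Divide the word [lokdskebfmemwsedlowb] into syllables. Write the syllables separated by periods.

The vowels are o, e, e, e, o — 5 nuclei, so 5 syllables.
/o…e/ gap (V1→V2): /kdsk/; trying suffixes from longest down, /sk/ is the first permitted one, so coda /kd/ | onset /sk/.
/e…e/ gap (V2→V3): cluster /bfm/ — the longest permitted-onset suffix is /m/; onset = /m/, preceding coda = /bf/.
/e…e/ gap (V3→V4): cluster /mws/ — the longest permitted-onset suffix is /s/; onset = /s/, preceding coda = /mw/.
/e…o/ gap (V4→V5): /dl/ splits as /d/ + /l/ (/l/ is the longest suffix that is a licit onset).

lokd.skebf.memw.sed.lowb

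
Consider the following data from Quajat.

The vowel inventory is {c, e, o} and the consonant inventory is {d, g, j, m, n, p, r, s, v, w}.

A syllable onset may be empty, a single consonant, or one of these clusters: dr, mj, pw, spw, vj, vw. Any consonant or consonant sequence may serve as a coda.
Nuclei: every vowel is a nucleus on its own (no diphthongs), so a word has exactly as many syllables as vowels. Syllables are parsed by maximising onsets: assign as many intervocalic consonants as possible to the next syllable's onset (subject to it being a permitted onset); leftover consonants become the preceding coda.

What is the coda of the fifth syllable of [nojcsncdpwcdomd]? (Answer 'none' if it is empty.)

md

The vowels are o, c, c, c, o — 5 nuclei, so 5 syllables.
/o…c/ gap (V1→V2): /j/ → onset of the next syllable (single consonants are always licit onsets).
/c…c/ gap (V2→V3): cluster /sn/ — the longest permitted-onset suffix is /n/; onset = /n/, preceding coda = /s/.
/c…c/ gap (V3→V4): /dpw/ splits as /d/ + /pw/ (/pw/ is the longest suffix that is a licit onset).
/c…o/ gap (V4→V5): just /d/ — single C goes to the following onset.
Putting it together: no.jcs.ncd.pwc.domd.
Syllable 5 is /domd/: onset /d/, nucleus /o/, coda /md/.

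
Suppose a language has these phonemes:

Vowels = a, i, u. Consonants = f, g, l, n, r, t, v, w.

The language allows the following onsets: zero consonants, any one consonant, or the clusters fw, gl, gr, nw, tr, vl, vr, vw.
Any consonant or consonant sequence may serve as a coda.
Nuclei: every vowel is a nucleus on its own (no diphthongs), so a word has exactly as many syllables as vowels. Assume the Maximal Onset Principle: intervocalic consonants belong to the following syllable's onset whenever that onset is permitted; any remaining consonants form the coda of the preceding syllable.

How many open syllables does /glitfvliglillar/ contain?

The vowels are i, i, i, a — 4 nuclei, so 4 syllables.
σ1/σ2 boundary: /tfvl/ — longest licit onset from the right is /vl/, leaving /tf/ as coda.
σ2/σ3 boundary: /gl/ is a licit onset in full, so it all attaches to the next syllable.
σ3/σ4 boundary: cluster /ll/ — the longest permitted-onset suffix is /l/; onset = /l/, preceding coda = /l/.
So the parse is glitf.vli.glil.lar.
Classifying each syllable: /glitf/ (closed), /vli/ (open), /glil/ (closed), /lar/ (closed).
Open syllables: 1.

1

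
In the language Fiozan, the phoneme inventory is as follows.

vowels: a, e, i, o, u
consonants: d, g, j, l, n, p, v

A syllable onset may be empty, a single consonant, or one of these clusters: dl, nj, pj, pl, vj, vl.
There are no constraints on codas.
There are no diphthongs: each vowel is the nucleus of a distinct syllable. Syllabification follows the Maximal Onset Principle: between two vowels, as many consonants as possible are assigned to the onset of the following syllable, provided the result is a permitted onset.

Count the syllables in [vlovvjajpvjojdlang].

The vowels are o, a, o, a — 4 nuclei, so 4 syllables.

4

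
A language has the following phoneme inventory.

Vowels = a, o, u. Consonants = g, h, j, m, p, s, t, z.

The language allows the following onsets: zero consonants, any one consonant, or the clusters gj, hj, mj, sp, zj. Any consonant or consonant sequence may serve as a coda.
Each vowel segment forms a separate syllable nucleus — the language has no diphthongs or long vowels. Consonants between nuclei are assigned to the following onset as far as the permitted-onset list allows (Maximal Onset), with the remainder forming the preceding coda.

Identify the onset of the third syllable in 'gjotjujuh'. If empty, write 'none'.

The vowels are o, u, u — 3 nuclei, so 3 syllables.
Between /o/ (V1) and /u/ (V2): cluster /tj/ — the longest permitted-onset suffix is /j/; onset = /j/, preceding coda = /t/.
Between /u/ (V2) and /u/ (V3): /j/ → onset of the next syllable (single consonants are always licit onsets).
So the parse is gjot.ju.juh.
Syllable 3 is /juh/: onset /j/, nucleus /u/, coda /h/.

j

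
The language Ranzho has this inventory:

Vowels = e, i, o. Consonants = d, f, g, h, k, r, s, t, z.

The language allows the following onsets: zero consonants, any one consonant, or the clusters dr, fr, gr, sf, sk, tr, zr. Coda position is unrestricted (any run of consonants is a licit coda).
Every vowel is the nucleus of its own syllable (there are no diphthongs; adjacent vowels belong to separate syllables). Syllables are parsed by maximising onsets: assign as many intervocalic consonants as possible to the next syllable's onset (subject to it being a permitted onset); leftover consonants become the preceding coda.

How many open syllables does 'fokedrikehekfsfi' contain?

Vowels present: o, e, i, e, e, i; each is a nucleus, giving 6 syllables.
Between /o/ (V1) and /e/ (V2): /k/ is a single consonant, so it becomes the next onset.
Between /e/ (V2) and /i/ (V3): /dr/ — entire cluster is a permitted onset → onset /dr/, coda ∅.
Between /i/ (V3) and /e/ (V4): /k/ is a single consonant, so it becomes the next onset.
Between /e/ (V4) and /e/ (V5): /h/ → onset of the next syllable (single consonants are always licit onsets).
Between /e/ (V5) and /i/ (V6): cluster /kfsf/ — the longest permitted-onset suffix is /sf/; onset = /sf/, preceding coda = /kf/.
Result: fo.ke.dri.ke.hekf.sfi.
Classifying each syllable: /fo/ (open), /ke/ (open), /dri/ (open), /ke/ (open), /hekf/ (closed), /sfi/ (open).
Open syllables: 5.

5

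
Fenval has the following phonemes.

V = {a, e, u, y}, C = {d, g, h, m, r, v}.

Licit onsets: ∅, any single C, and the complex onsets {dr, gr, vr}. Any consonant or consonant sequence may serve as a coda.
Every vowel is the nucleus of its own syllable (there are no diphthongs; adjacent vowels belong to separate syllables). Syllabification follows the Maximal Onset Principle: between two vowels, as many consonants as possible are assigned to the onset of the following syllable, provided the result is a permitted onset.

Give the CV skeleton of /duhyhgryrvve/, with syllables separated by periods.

CV.CVC.CCVCC.CV

The vowels are u, y, y, e — 4 nuclei, so 4 syllables.
σ1/σ2 boundary: /h/ → onset of the next syllable (single consonants are always licit onsets).
σ2/σ3 boundary: cluster /hgr/ — the longest permitted-onset suffix is /gr/; onset = /gr/, preceding coda = /h/.
σ3/σ4 boundary: /rvv/ splits as /rv/ + /v/ (/v/ is the longest suffix that is a licit onset).
Syllabification: du.hyh.gryrv.ve.
Mapping each syllable to C/V: /du/ → CV, /hyh/ → CVC, /gryrv/ → CCVCC, /ve/ → CV.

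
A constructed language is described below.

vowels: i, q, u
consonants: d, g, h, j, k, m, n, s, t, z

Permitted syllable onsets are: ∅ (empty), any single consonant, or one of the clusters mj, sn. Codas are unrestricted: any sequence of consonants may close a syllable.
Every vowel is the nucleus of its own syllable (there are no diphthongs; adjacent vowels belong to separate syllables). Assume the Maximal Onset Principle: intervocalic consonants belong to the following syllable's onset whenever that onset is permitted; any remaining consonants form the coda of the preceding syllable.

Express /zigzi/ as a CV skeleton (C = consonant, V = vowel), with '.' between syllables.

CVC.CV

The vowels are i, i — 2 nuclei, so 2 syllables.
σ1/σ2 boundary: /gz/ — longest licit onset from the right is /z/, leaving /g/ as coda.
Result: zig.zi.
Mapping each syllable to C/V: /zig/ → CVC, /zi/ → CV.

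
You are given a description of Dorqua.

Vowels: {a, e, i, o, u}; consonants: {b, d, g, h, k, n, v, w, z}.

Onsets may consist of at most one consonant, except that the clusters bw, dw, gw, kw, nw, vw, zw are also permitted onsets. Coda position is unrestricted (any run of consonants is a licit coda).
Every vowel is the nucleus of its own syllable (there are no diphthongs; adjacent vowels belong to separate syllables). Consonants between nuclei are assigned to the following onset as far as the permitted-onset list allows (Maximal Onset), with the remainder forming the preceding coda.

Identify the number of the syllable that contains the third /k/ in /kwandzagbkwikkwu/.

3

Vowels present: a, a, i, u; each is a nucleus, giving 4 syllables.
Between /a/ (V1) and /a/ (V2): /ndz/ splits as /nd/ + /z/ (/z/ is the longest suffix that is a licit onset).
Between /a/ (V2) and /i/ (V3): /gbkw/ splits as /gb/ + /kw/ (/kw/ is the longest suffix that is a licit onset).
Between /i/ (V3) and /u/ (V4): /kkw/ splits as /k/ + /kw/ (/kw/ is the longest suffix that is a licit onset).
Result: kwand.zagb.kwik.kwu.
The third /k/ is in the coda of syllable 3 (/kwik/).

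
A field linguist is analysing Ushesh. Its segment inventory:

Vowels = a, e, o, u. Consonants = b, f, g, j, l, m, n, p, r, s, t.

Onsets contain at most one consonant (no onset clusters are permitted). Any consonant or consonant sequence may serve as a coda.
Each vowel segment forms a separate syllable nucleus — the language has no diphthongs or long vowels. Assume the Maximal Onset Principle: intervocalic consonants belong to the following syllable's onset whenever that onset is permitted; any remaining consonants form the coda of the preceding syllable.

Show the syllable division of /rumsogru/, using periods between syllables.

rum.sog.ru

The vowels are u, o, u — 3 nuclei, so 3 syllables.
Between /u/ (V1) and /o/ (V2): /ms/ splits as /m/ + /s/ (/s/ is the longest suffix that is a licit onset).
Between /o/ (V2) and /u/ (V3): cluster /gr/ — the longest permitted-onset suffix is /r/; onset = /r/, preceding coda = /g/.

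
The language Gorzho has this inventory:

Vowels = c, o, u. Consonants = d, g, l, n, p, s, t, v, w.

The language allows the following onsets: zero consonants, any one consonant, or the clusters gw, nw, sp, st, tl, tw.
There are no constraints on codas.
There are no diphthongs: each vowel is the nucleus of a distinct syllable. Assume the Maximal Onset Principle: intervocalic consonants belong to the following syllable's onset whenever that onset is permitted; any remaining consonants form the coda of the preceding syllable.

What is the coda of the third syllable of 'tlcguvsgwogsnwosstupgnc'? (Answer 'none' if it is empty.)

The vowels are c, u, o, o, u, c — 6 nuclei, so 6 syllables.
σ1/σ2 boundary: just /g/ — single C goes to the following onset.
σ2/σ3 boundary: /vsgw/ — longest licit onset from the right is /gw/, leaving /vs/ as coda.
σ3/σ4 boundary: /gsnw/ splits as /gs/ + /nw/ (/nw/ is the longest suffix that is a licit onset).
σ4/σ5 boundary: /sst/ splits as /s/ + /st/ (/st/ is the longest suffix that is a licit onset).
σ5/σ6 boundary: cluster /pgn/ — the longest permitted-onset suffix is /n/; onset = /n/, preceding coda = /pg/.
Putting it together: tlc.guvs.gwogs.nwos.stupg.nc.
Syllable 3 is /gwogs/: onset /gw/, nucleus /o/, coda /gs/.

gs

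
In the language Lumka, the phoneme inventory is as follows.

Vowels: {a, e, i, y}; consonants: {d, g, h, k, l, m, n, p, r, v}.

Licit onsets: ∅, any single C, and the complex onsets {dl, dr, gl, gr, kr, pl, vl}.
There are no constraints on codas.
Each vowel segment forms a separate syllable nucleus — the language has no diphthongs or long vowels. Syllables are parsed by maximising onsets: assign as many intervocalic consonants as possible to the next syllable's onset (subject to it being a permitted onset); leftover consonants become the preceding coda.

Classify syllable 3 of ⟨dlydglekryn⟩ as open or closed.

Vowels present: y, e, y; each is a nucleus, giving 3 syllables.
/y…e/ gap (V1→V2): /dgl/ splits as /d/ + /gl/ (/gl/ is the longest suffix that is a licit onset).
/e…y/ gap (V2→V3): /kr/ — entire cluster is a permitted onset → onset /kr/, coda ∅.
Putting it together: dlyd.gle.kryn.
Syllable 3 is /kryn/ with coda /n/, so it is closed.

closed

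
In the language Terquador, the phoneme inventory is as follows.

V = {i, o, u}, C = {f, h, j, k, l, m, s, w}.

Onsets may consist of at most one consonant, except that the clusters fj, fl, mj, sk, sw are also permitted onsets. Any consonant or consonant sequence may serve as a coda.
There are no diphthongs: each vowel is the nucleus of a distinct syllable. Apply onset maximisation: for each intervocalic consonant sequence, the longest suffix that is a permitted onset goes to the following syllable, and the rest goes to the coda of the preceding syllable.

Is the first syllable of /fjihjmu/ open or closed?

closed

The vowels are i, u — 2 nuclei, so 2 syllables.
V1 /i/ – V2 /u/: /hjm/; trying suffixes from longest down, /m/ is the first permitted one, so coda /hj/ | onset /m/.
Result: fjihj.mu.
Syllable 1 is /fjihj/ with coda /hj/, so it is closed.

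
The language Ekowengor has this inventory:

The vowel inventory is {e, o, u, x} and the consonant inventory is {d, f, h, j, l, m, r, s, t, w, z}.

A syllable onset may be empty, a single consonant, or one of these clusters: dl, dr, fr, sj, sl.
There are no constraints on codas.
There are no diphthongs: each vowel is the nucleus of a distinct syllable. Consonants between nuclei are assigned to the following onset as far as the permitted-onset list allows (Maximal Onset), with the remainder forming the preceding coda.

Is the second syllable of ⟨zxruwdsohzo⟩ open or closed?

closed

Vowels present: x, u, o, o; each is a nucleus, giving 4 syllables.
V1 /x/ – V2 /u/: just /r/ — single C goes to the following onset.
V2 /u/ – V3 /o/: cluster /wds/ — the longest permitted-onset suffix is /s/; onset = /s/, preceding coda = /wd/.
V3 /o/ – V4 /o/: /hz/ splits as /h/ + /z/ (/z/ is the longest suffix that is a licit onset).
Putting it together: zx.ruwd.soh.zo.
Syllable 2 is /ruwd/ with coda /wd/, so it is closed.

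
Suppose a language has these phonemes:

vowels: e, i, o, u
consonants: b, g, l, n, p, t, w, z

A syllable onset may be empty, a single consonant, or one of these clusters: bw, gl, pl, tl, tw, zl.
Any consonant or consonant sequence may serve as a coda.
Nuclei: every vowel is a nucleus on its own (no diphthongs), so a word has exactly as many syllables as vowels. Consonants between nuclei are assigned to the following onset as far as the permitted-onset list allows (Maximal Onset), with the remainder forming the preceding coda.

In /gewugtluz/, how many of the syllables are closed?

2

Vowels present: e, u, u; each is a nucleus, giving 3 syllables.
σ1/σ2 boundary: /w/ is a single consonant, so it becomes the next onset.
σ2/σ3 boundary: /gtl/ splits as /g/ + /tl/ (/tl/ is the longest suffix that is a licit onset).
Result: ge.wug.tluz.
Classifying each syllable: /ge/ (open), /wug/ (closed), /tluz/ (closed).
Closed syllables: 2.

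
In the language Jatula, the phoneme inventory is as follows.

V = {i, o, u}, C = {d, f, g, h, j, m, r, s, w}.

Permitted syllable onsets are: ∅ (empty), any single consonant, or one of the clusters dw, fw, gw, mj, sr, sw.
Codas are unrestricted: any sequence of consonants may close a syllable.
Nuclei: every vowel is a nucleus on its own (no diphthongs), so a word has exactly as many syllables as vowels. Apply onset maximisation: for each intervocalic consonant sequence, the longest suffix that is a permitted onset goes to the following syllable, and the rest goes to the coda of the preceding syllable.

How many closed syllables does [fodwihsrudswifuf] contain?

3

Nuclei (vowels): o, i, u, i, u → 5 syllables.
σ1/σ2 boundary: cluster /dw/ — /dw/ is itself a permitted onset, so the whole cluster goes right; preceding coda = ∅.
σ2/σ3 boundary: /hsr/; trying suffixes from longest down, /sr/ is the first permitted one, so coda /h/ | onset /sr/.
σ3/σ4 boundary: /dsw/; trying suffixes from longest down, /sw/ is the first permitted one, so coda /d/ | onset /sw/.
σ4/σ5 boundary: /f/ is a single consonant, so it becomes the next onset.
Syllabification: fo.dwih.srud.swi.fuf.
Classifying each syllable: /fo/ (open), /dwih/ (closed), /srud/ (closed), /swi/ (open), /fuf/ (closed).
Closed syllables: 3.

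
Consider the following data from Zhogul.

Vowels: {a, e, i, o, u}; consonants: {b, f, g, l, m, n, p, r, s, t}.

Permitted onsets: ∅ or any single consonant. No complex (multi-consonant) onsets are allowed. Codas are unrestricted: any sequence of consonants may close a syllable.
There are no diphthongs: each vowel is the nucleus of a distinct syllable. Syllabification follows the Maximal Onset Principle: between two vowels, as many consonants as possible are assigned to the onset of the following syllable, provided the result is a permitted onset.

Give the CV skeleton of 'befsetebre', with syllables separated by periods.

Vowels present: e, e, e, e; each is a nucleus, giving 4 syllables.
σ1/σ2 boundary: /fs/ splits as /f/ + /s/ (/s/ is the longest suffix that is a licit onset).
σ2/σ3 boundary: /t/ → onset of the next syllable (single consonants are always licit onsets).
σ3/σ4 boundary: /br/; trying suffixes from longest down, /r/ is the first permitted one, so coda /b/ | onset /r/.
So the parse is bef.se.teb.re.
Mapping each syllable to C/V: /bef/ → CVC, /se/ → CV, /teb/ → CVC, /re/ → CV.

CVC.CV.CVC.CV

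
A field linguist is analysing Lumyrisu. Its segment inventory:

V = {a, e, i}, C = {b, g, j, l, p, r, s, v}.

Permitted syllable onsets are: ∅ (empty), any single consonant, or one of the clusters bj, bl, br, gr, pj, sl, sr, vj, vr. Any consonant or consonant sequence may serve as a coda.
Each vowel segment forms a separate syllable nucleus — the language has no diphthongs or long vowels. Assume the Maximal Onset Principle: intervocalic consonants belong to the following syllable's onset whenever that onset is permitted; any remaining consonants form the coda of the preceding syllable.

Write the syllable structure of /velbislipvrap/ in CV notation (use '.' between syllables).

Vowels present: e, i, i, a; each is a nucleus, giving 4 syllables.
Between /e/ (V1) and /i/ (V2): /lb/; trying suffixes from longest down, /b/ is the first permitted one, so coda /l/ | onset /b/.
Between /i/ (V2) and /i/ (V3): /sl/ — entire cluster is a permitted onset → onset /sl/, coda ∅.
Between /i/ (V3) and /a/ (V4): /pvr/ splits as /p/ + /vr/ (/vr/ is the longest suffix that is a licit onset).
Result: vel.bi.slip.vrap.
Mapping each syllable to C/V: /vel/ → CVC, /bi/ → CV, /slip/ → CCVC, /vrap/ → CCVC.

CVC.CV.CCVC.CCVC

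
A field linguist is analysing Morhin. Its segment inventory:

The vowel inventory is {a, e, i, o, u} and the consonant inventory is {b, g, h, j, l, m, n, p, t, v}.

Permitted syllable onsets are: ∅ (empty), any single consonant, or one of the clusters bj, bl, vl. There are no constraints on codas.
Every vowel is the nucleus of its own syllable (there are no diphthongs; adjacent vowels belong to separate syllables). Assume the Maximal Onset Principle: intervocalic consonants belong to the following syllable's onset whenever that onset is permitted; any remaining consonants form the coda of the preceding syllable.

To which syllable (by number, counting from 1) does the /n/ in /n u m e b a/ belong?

Nuclei (vowels): u, e, a → 3 syllables.
Between /u/ (V1) and /e/ (V2): /m/ is a single consonant, so it becomes the next onset.
Between /e/ (V2) and /a/ (V3): /b/ is a single consonant, so it becomes the next onset.
Putting it together: nu.me.ba.
The /n/ is in the onset of syllable 1 (/nu/).

1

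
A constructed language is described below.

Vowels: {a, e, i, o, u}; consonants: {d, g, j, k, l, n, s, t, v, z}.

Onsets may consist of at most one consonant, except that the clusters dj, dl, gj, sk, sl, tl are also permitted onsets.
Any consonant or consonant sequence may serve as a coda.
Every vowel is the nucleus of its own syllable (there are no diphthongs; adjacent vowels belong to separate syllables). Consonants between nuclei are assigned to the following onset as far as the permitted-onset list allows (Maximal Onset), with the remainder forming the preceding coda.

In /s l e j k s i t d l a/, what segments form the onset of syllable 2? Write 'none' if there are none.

s

Vowels present: e, i, a; each is a nucleus, giving 3 syllables.
σ1/σ2 boundary: /jks/; trying suffixes from longest down, /s/ is the first permitted one, so coda /jk/ | onset /s/.
σ2/σ3 boundary: /tdl/ splits as /t/ + /dl/ (/dl/ is the longest suffix that is a licit onset).
Putting it together: slejk.sit.dla.
Syllable 2 is /sit/: onset /s/, nucleus /i/, coda /t/.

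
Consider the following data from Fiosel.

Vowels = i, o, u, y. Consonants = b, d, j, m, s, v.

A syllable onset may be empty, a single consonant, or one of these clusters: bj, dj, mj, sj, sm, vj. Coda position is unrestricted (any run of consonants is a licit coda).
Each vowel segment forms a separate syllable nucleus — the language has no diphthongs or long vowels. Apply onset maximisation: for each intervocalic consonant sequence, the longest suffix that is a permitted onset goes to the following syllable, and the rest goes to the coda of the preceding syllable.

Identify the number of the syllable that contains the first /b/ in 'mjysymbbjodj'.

2

Vowels present: y, y, o; each is a nucleus, giving 3 syllables.
σ1/σ2 boundary: /s/ is a single consonant, so it becomes the next onset.
σ2/σ3 boundary: /mbbj/ — longest licit onset from the right is /bj/, leaving /mb/ as coda.
Syllabification: mjy.symb.bjodj.
The first /b/ is in the coda of syllable 2 (/symb/).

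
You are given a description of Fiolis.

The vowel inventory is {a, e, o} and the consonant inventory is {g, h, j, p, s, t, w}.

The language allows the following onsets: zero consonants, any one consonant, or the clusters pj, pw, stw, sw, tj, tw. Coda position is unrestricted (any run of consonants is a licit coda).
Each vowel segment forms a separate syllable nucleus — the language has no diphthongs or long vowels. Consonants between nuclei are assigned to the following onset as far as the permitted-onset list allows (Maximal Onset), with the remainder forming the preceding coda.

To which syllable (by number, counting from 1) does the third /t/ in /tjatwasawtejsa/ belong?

The vowels are a, a, a, e, a — 5 nuclei, so 5 syllables.
V1 /a/ – V2 /a/: /tw/ is a licit onset in full, so it all attaches to the next syllable.
V2 /a/ – V3 /a/: /s/ is a single consonant, so it becomes the next onset.
V3 /a/ – V4 /e/: /wt/ splits as /w/ + /t/ (/t/ is the longest suffix that is a licit onset).
V4 /e/ – V5 /a/: /js/ — longest licit onset from the right is /s/, leaving /j/ as coda.
Syllabification: tja.twa.saw.tej.sa.
The third /t/ is in the onset of syllable 4 (/tej/).

4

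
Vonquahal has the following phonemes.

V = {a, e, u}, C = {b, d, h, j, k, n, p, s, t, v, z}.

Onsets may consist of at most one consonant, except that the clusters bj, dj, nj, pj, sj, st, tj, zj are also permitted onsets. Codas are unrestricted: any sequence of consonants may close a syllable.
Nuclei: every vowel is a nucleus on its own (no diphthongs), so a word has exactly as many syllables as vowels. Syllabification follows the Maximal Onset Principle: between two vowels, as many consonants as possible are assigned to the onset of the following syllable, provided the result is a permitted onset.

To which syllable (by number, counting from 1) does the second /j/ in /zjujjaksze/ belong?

Nuclei (vowels): u, a, e → 3 syllables.
/u…a/ gap (V1→V2): /jj/ — longest licit onset from the right is /j/, leaving /j/ as coda.
/a…e/ gap (V2→V3): cluster /ksz/ — the longest permitted-onset suffix is /z/; onset = /z/, preceding coda = /ks/.
So the parse is zjuj.jaks.ze.
The second /j/ is in the coda of syllable 1 (/zjuj/).

1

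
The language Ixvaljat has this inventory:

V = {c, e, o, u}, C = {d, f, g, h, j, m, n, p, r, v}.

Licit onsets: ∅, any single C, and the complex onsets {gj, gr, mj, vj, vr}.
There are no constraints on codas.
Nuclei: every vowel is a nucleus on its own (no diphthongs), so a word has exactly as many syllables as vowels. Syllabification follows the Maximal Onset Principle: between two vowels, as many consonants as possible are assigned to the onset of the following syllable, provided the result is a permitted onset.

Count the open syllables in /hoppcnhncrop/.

The vowels are o, c, c, o — 4 nuclei, so 4 syllables.
σ1/σ2 boundary: /pp/; trying suffixes from longest down, /p/ is the first permitted one, so coda /p/ | onset /p/.
σ2/σ3 boundary: /nhn/; trying suffixes from longest down, /n/ is the first permitted one, so coda /nh/ | onset /n/.
σ3/σ4 boundary: /r/ is a single consonant, so it becomes the next onset.
So the parse is hop.pcnh.nc.rop.
Classifying each syllable: /hop/ (closed), /pcnh/ (closed), /nc/ (open), /rop/ (closed).
Open syllables: 1.

1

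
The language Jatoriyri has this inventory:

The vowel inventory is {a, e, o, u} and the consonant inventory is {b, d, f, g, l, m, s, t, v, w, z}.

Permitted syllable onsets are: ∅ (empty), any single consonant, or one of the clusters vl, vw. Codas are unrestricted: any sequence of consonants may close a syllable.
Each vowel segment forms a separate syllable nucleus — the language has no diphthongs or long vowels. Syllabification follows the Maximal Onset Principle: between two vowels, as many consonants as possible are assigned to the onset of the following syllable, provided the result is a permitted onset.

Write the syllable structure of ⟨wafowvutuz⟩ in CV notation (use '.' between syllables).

CV.CVC.CV.CVC

The vowels are a, o, u, u — 4 nuclei, so 4 syllables.
V1 /a/ – V2 /o/: /f/ is a single consonant, so it becomes the next onset.
V2 /o/ – V3 /u/: /wv/ — longest licit onset from the right is /v/, leaving /w/ as coda.
V3 /u/ – V4 /u/: just /t/ — single C goes to the following onset.
Syllabification: wa.fow.vu.tuz.
Mapping each syllable to C/V: /wa/ → CV, /fow/ → CVC, /vu/ → CV, /tuz/ → CVC.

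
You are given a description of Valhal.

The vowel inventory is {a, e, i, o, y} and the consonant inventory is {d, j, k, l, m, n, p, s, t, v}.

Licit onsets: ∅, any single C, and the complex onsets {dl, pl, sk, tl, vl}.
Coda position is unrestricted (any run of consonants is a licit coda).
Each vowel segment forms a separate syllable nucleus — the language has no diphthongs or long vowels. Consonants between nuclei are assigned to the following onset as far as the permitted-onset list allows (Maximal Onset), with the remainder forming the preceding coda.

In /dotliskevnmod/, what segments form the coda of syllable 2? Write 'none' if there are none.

Vowels present: o, i, e, o; each is a nucleus, giving 4 syllables.
Between /o/ (V1) and /i/ (V2): cluster /tl/ — /tl/ is itself a permitted onset, so the whole cluster goes right; preceding coda = ∅.
Between /i/ (V2) and /e/ (V3): /sk/ is a licit onset in full, so it all attaches to the next syllable.
Between /e/ (V3) and /o/ (V4): /vnm/ splits as /vn/ + /m/ (/m/ is the longest suffix that is a licit onset).
Syllabification: do.tli.skevn.mod.
Syllable 2 is /tli/: onset /tl/, nucleus /i/, coda ∅.

none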